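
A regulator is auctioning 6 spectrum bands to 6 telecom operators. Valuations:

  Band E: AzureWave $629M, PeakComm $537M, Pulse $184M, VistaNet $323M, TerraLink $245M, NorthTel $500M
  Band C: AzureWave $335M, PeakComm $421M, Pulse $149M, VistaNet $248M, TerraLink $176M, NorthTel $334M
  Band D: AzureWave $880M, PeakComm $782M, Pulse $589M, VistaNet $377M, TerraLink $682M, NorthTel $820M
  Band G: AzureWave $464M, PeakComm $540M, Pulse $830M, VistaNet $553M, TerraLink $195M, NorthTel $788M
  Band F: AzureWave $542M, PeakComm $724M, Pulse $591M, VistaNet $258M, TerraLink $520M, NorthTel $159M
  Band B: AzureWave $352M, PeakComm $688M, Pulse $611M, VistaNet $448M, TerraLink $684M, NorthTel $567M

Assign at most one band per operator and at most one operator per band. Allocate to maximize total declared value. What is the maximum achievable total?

Optimal: AzureWave→Band E ($629M), PeakComm→Band F ($724M), Pulse→Band G ($830M), VistaNet→Band C ($248M), TerraLink→Band B ($684M), NorthTel→Band D ($820M) — total 629+724+830+248+684+820 = $3935M.
Row-greedy (each operator in turn takes its best remaining band) gives $3461M, worse by 474.
Swapping TerraLink↔VistaNet (TerraLink→Band C $176M, VistaNet→Band B $448M) loses 308.
Checked against all permutations: $3935M is optimal.

Max total: $3935M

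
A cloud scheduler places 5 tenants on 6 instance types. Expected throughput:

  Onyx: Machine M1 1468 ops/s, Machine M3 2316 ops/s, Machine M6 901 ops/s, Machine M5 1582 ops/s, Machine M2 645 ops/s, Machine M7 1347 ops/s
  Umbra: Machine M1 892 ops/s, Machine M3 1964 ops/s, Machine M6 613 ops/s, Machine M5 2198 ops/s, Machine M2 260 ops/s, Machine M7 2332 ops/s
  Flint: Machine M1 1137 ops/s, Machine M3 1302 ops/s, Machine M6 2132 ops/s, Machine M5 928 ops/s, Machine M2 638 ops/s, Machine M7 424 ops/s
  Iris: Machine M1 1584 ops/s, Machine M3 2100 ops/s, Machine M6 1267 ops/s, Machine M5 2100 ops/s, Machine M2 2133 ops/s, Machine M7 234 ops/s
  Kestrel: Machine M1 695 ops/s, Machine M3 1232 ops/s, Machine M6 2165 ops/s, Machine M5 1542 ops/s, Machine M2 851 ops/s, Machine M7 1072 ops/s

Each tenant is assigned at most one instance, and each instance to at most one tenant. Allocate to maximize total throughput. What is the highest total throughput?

Optimal: Onyx→Machine M3 (2316 ops/s), Umbra→Machine M7 (2332 ops/s), Flint→Machine M6 (2132 ops/s), Iris→Machine M2 (2133 ops/s), Kestrel→Machine M5 (1542 ops/s) — total 2316+2332+2132+2133+1542 = 10455 ops/s.
Column-greedy (each instance in turn goes to its best remaining tenant) gives 8901 ops/s, worse by 1554.
Next-best assignment: Onyx→Machine M3, Umbra→Machine M7, Flint→Machine M1, Iris→Machine M2, Kestrel→Machine M6 = 10083 ops/s.

Max total: 10455 ops/s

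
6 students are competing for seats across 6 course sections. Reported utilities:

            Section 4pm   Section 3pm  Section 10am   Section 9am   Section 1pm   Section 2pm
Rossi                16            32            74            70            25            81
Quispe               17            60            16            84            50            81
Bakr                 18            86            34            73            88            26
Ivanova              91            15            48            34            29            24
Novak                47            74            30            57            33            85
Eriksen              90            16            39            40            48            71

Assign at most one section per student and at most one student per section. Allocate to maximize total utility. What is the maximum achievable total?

Max total: 482 points

Treat this as an assignment problem: match each student to one section.
Optimal: Rossi→Section 10am (74 points), Quispe→Section 9am (84 points), Bakr→Section 1pm (88 points), Ivanova→Section 4pm (91 points), Novak→Section 3pm (74 points), Eriksen→Section 2pm (71 points) — total 74+84+88+91+74+71 = 482 points.
Row-greedy (each student in turn takes its best remaining section) gives 457 points, worse by 25.
Checked against all permutations: 482 points is optimal.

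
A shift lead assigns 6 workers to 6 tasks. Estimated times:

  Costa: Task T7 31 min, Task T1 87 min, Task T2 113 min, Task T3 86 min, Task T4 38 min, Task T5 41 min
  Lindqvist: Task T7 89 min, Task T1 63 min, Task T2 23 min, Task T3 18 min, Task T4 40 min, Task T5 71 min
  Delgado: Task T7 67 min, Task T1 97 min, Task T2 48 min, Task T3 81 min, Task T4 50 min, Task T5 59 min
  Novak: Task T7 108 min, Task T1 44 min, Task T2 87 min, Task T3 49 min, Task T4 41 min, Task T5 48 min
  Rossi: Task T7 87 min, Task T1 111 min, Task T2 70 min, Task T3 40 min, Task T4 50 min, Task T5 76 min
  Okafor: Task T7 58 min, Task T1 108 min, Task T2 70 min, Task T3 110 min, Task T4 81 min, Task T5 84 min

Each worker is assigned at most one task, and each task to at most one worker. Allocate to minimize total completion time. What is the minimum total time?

Optimal: Costa→Task T5 (41 min), Lindqvist→Task T2 (23 min), Delgado→Task T4 (50 min), Novak→Task T1 (44 min), Rossi→Task T3 (40 min), Okafor→Task T7 (58 min) — total 41+23+50+44+40+58 = 256 min.
Row-greedy (each worker in turn takes its cheapest remaining task) gives 322 min, worse by 66.
Next-best assignment: Costa→Task T5, Lindqvist→Task T3, Delgado→Task T2, Novak→Task T1, Rossi→Task T4, Okafor→Task T7 = 259 min.

Minimum total: 256 min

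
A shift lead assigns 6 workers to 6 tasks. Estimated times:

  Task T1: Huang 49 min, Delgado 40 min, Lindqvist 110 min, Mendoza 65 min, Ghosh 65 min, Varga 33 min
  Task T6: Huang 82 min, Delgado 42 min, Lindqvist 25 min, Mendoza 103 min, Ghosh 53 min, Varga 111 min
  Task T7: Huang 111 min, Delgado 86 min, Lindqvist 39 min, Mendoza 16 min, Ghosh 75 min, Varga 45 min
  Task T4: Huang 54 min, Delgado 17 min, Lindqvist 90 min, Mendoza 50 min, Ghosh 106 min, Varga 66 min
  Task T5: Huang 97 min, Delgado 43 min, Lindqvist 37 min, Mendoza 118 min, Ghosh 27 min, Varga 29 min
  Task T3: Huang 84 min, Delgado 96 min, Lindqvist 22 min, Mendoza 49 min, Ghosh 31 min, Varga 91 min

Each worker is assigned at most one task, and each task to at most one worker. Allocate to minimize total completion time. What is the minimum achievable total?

Minimum total: 167 min

Optimal: Huang→Task T1 (49 min), Delgado→Task T4 (17 min), Lindqvist→Task T6 (25 min), Mendoza→Task T7 (16 min), Ghosh→Task T3 (31 min), Varga→Task T5 (29 min) — total 49+17+25+16+31+29 = 167 min.
Column-greedy (each task in turn goes to its cheapest remaining worker) gives 202 min, worse by 35.
Next-best assignment: Huang→Task T1, Delgado→Task T4, Lindqvist→Task T3, Mendoza→Task T7, Ghosh→Task T6, Varga→Task T5 = 186 min.
Swapping Ghosh↔Varga (Ghosh→Task T5 27 min, Varga→Task T3 91 min) adds 58.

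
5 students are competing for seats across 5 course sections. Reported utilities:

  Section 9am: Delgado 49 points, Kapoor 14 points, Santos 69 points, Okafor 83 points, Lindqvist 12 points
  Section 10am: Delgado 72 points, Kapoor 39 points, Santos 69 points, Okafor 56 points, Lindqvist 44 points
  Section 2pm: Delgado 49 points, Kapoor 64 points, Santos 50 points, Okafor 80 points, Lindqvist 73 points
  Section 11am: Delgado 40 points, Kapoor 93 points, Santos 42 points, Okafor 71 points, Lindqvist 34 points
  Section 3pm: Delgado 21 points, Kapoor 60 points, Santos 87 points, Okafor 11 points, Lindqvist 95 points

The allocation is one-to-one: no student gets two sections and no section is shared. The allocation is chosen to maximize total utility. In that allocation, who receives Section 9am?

Optimal: Delgado→Section 10am (72 points), Kapoor→Section 11am (93 points), Santos→Section 9am (69 points), Okafor→Section 2pm (80 points), Lindqvist→Section 3pm (95 points) — total 72+93+69+80+95 = 409 points.
Column-greedy (each section in turn goes to its best remaining student) gives 408 points, worse by 1.
Santos's own top section is Section 3pm (87 points), but forcing Santos→Section 3pm and reassigning the rest optimally gives only 408 points — worse by 1.

Santos receives Section 9am.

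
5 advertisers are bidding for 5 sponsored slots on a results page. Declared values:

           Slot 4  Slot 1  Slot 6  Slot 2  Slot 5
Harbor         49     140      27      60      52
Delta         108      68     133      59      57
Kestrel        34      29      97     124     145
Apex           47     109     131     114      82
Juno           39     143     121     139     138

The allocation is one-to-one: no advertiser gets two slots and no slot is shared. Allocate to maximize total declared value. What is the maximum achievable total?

This is the linear assignment problem.
Optimal: Harbor→Slot 1 ($140), Delta→Slot 4 ($108), Kestrel→Slot 5 ($145), Apex→Slot 6 ($131), Juno→Slot 2 ($139) — total 140+108+145+131+139 = $663.
Row-greedy (each advertiser in turn takes its best remaining slot) gives $571, worse by 92.
Every other assignment is strictly worse.

Max total: $663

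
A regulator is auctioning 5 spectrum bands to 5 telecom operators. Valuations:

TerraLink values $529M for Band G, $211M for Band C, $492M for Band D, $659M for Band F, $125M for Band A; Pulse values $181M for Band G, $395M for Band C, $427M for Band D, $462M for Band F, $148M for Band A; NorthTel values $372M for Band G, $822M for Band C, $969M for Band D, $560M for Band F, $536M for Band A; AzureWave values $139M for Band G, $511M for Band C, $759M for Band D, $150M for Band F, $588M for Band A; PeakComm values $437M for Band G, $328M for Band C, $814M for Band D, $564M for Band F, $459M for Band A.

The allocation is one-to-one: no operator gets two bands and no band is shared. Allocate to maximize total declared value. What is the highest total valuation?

Maximum total: $3215M

Optimal: TerraLink→Band G ($529M), Pulse→Band F ($462M), NorthTel→Band C ($822M), AzureWave→Band A ($588M), PeakComm→Band D ($814M) — total 529+462+822+588+814 = $3215M.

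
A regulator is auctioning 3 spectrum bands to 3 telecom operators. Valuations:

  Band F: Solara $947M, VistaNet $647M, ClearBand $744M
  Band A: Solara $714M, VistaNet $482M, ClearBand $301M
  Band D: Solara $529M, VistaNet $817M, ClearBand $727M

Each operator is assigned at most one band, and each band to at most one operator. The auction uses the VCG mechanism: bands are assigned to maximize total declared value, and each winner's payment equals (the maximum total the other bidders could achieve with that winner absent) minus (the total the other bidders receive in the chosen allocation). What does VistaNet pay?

VistaNet pays $216M.

Efficient allocation: Solara→Band A ($714M), VistaNet→Band D ($817M), ClearBand→Band F ($744M); total welfare W = $2275M.
VistaNet receives Band D at value $817M, so the others get W − 817 = $1458M.
Without VistaNet: best allocation of the remaining 2 bidders over all 3 bands is Solara→Band F ($947M), ClearBand→Band D ($727M), total $1674M.
VCG payment = (others' best without VistaNet) − (others' welfare with VistaNet) = 1674 − 1458 = $216M.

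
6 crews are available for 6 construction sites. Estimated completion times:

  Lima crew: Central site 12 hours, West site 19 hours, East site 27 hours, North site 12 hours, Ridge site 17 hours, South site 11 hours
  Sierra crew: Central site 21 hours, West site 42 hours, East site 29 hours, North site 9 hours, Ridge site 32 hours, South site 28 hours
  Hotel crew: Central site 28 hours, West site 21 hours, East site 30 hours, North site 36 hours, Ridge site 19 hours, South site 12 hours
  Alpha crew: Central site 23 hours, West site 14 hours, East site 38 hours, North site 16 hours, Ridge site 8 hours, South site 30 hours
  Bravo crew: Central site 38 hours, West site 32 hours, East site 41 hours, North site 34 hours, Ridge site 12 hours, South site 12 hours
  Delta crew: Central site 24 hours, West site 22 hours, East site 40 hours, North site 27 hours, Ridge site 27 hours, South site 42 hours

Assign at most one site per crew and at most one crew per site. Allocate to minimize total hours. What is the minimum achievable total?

Optimal: Lima crew→Central site (12 hours), Sierra crew→North site (9 hours), Hotel crew→East site (30 hours), Alpha crew→Ridge site (8 hours), Bravo crew→South site (12 hours), Delta crew→West site (22 hours) — total 12+9+30+8+12+22 = 93 hours.
Min-entry greedy (repeatedly take the single cheapest remaining cell) gives 114 hours, worse by 21.
No other one-to-one assignment undercuts 93 hours.

Minimum total: 93 hours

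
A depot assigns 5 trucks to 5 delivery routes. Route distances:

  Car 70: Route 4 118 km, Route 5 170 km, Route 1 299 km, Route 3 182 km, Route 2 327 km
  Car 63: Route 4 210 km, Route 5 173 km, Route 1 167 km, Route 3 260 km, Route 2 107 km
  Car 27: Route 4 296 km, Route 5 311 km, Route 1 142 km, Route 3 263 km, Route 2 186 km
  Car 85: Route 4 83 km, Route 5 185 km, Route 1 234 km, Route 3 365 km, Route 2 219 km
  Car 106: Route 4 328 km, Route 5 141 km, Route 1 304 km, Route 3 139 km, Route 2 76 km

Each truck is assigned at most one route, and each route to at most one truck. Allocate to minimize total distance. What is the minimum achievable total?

Optimal: Car 70→Route 5 (170 km), Car 63→Route 2 (107 km), Car 27→Route 1 (142 km), Car 85→Route 4 (83 km), Car 106→Route 3 (139 km) — total 170+107+142+83+139 = 641 km.
Column-greedy (each route in turn goes to its cheapest remaining truck) gives 655 km, worse by 14.
No other one-to-one assignment undercuts 641 km.

Min total: 641 km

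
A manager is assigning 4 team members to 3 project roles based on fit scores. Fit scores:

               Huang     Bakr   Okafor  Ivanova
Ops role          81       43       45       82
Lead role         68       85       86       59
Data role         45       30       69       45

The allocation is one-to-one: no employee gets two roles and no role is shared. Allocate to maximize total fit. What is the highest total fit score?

Optimal: Ivanova→Ops role (82 pts), Bakr→Lead role (85 pts), Okafor→Data role (69 pts) — total 82+85+69 = 236 pts.

Maximum total: 236 pts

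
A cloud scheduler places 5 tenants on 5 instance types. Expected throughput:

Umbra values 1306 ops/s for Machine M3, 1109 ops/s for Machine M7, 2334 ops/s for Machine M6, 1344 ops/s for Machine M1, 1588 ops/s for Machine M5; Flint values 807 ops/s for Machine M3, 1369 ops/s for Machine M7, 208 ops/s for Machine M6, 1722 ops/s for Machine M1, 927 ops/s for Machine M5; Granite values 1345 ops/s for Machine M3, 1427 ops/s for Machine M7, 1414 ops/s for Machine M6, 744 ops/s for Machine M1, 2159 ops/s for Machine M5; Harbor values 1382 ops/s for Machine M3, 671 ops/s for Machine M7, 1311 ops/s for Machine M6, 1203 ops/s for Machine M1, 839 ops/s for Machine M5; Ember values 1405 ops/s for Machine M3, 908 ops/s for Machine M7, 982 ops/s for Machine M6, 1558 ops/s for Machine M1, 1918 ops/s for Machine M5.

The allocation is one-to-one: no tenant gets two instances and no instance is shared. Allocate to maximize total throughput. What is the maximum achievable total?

Max total: 8802 ops/s

Treat this as an assignment problem: match each tenant to one instance.
Optimal: Umbra→Machine M6 (2334 ops/s), Flint→Machine M7 (1369 ops/s), Granite→Machine M5 (2159 ops/s), Harbor→Machine M3 (1382 ops/s), Ember→Machine M1 (1558 ops/s) — total 2334+1369+2159+1382+1558 = 8802 ops/s.
Column-greedy (each instance in turn goes to its best remaining tenant) gives 7727 ops/s, worse by 1075.
No other one-to-one assignment exceeds 8802 ops/s.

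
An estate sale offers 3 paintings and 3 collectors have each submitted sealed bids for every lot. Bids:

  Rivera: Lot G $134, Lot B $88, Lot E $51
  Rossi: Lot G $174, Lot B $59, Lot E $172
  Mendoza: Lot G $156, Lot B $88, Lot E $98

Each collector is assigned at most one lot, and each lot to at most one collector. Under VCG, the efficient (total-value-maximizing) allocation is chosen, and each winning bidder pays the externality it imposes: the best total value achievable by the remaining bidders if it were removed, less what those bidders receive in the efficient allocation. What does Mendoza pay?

Mendoza pays $46.

Efficient allocation: Rivera→Lot B ($88), Rossi→Lot E ($172), Mendoza→Lot G ($156); total welfare W = $416.
Mendoza receives Lot G at value $156, so the others get W − 156 = $260.
Without Mendoza: best allocation of the remaining 2 bidders over all 3 lots is Rivera→Lot G ($134), Rossi→Lot E ($172), total $306.
VCG payment = (others' best without Mendoza) − (others' welfare with Mendoza) = 306 − 260 = $46.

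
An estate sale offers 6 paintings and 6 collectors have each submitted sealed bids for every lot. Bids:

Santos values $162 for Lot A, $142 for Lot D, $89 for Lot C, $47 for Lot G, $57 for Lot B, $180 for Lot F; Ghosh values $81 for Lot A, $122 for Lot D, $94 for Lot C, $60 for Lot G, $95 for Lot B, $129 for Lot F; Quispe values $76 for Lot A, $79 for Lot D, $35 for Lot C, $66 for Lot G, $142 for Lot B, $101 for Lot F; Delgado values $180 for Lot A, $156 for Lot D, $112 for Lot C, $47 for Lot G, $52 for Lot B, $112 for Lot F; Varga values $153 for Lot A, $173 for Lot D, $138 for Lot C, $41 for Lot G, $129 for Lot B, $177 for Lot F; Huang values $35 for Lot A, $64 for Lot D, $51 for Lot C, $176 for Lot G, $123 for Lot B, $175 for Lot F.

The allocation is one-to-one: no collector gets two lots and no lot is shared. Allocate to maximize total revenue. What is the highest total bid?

Max total: $945

Optimal: Santos→Lot F ($180), Ghosh→Lot C ($94), Quispe→Lot B ($142), Delgado→Lot A ($180), Varga→Lot D ($173), Huang→Lot G ($176) — total 180+94+142+180+173+176 = $945.
Row-greedy (each collector in turn takes its best remaining lot) gives $938, worse by 7.
Next-best assignment: Santos→Lot F, Ghosh→Lot D, Quispe→Lot B, Delgado→Lot A, Varga→Lot C, Huang→Lot G = $938.
Swapping Quispe↔Varga (Quispe→Lot D $79, Varga→Lot B $129) loses 107.
No other one-to-one assignment exceeds $945.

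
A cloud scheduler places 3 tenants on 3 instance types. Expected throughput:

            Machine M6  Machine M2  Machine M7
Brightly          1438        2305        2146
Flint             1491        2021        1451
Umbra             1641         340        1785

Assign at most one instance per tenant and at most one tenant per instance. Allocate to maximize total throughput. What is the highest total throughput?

This is a one-to-one assignment (maximum-weight bipartite matching).
Optimal: Brightly→Machine M7 (2146 ops/s), Flint→Machine M2 (2021 ops/s), Umbra→Machine M6 (1641 ops/s) — total 2146+2021+1641 = 5808 ops/s.
Max-entry greedy (repeatedly take the single best remaining cell) gives 5581 ops/s, worse by 227.
Next-best assignment: Brightly→Machine M2, Flint→Machine M6, Umbra→Machine M7 = 5581 ops/s.
No other one-to-one assignment exceeds 5808 ops/s.

Maximum total: 5808 ops/s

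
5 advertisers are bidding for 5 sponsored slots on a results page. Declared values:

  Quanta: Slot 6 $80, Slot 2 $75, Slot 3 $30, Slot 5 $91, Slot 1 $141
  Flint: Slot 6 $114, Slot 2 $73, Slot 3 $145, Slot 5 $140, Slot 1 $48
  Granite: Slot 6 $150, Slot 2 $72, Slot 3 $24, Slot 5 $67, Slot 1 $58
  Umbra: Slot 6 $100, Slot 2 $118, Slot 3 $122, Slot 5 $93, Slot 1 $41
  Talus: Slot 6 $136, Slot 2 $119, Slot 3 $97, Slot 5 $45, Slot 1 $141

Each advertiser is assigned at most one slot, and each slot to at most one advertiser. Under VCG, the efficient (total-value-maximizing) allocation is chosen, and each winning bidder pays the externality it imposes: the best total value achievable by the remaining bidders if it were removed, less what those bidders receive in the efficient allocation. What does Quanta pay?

Efficient allocation: Quanta→Slot 1 ($141), Flint→Slot 5 ($140), Granite→Slot 6 ($150), Umbra→Slot 3 ($122), Talus→Slot 2 ($119); total welfare W = $672.
Quanta receives Slot 1 at value $141, so the others get W − 141 = $531.
Without Quanta: best allocation of the remaining 4 bidders over all 5 slots is Flint→Slot 3 ($145), Granite→Slot 6 ($150), Umbra→Slot 2 ($118), Talus→Slot 1 ($141), total $554.
VCG payment = (others' best without Quanta) − (others' welfare with Quanta) = 554 − 531 = $23.

Quanta pays $23.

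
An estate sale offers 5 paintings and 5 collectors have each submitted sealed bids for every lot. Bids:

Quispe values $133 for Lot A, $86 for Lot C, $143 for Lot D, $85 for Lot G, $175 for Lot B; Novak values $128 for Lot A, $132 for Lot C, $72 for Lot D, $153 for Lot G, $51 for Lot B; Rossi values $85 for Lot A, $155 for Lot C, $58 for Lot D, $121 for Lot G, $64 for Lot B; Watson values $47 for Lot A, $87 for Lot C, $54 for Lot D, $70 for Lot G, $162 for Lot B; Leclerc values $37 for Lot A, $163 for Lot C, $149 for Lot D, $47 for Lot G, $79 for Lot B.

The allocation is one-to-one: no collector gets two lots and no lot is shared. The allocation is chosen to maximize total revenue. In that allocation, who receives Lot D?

Optimal: Quispe→Lot A ($133), Novak→Lot G ($153), Rossi→Lot C ($155), Watson→Lot B ($162), Leclerc→Lot D ($149) — total 133+153+155+162+149 = $752.
Column-greedy (each lot in turn goes to its best remaining collector) gives $651, worse by 101.
No other one-to-one assignment exceeds $752.
Leclerc's own top lot is Lot C ($163), but forcing Leclerc→Lot C and reassigning the rest optimally gives only $717 — worse by 35.

Leclerc receives Lot D.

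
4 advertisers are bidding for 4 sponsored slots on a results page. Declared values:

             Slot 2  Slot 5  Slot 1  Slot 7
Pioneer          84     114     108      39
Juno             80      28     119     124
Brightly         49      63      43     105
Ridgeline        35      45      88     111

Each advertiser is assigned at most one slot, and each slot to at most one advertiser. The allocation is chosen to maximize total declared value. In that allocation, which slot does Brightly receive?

Optimal: Pioneer→Slot 5 ($114), Juno→Slot 1 ($119), Brightly→Slot 2 ($49), Ridgeline→Slot 7 ($111) — total 114+119+49+111 = $393.
Row-greedy (each advertiser in turn takes its best remaining slot) gives $375, worse by 18.
Swapping Brightly↔Juno (Brightly→Slot 1 $43, Juno→Slot 2 $80) loses 45.
Brightly's own top slot is Slot 7 ($105), but forcing Brightly→Slot 7 and reassigning the rest optimally gives only $387 — worse by 6.

Brightly receives Slot 2.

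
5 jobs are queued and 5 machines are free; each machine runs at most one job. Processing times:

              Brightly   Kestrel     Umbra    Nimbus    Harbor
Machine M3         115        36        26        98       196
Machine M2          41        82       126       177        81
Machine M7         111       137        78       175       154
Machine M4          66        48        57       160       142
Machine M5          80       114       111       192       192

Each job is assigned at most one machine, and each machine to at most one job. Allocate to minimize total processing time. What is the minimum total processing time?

Optimal: Brightly→Machine M5 (80 min), Kestrel→Machine M4 (48 min), Umbra→Machine M7 (78 min), Nimbus→Machine M3 (98 min), Harbor→Machine M2 (81 min) — total 80+48+78+98+81 = 385 min.
Column-greedy (each machine in turn goes to its cheapest remaining job) gives 538 min, worse by 153.
Next-best assignment: Brightly→Machine M5, Kestrel→Machine M4, Umbra→Machine M3, Nimbus→Machine M7, Harbor→Machine M2 = 410 min.
Swapping Brightly↔Kestrel (Brightly→Machine M4 66 min, Kestrel→Machine M5 114 min) adds 52.
Checked against all permutations: 385 min is optimal.

Minimum total: 385 min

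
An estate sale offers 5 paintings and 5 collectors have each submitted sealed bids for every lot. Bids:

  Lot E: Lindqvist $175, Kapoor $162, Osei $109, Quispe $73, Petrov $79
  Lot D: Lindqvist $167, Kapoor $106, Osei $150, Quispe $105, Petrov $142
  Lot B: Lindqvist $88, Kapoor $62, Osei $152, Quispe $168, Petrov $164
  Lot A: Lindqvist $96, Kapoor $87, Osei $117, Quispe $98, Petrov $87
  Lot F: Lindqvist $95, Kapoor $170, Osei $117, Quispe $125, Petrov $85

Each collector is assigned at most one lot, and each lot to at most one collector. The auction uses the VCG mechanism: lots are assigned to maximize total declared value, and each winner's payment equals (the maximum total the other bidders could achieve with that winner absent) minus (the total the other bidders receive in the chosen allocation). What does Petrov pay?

Efficient allocation: Lindqvist→Lot E ($175), Kapoor→Lot F ($170), Osei→Lot A ($117), Quispe→Lot B ($168), Petrov→Lot D ($142); total welfare W = $772.
Petrov receives Lot D at value $142, so the others get W − 142 = $630.
Without Petrov: best allocation of the remaining 4 bidders over all 5 lots is Lindqvist→Lot E ($175), Kapoor→Lot F ($170), Osei→Lot D ($150), Quispe→Lot B ($168), total $663.
VCG payment = (others' best without Petrov) − (others' welfare with Petrov) = 663 − 630 = $33.

Petrov pays $33.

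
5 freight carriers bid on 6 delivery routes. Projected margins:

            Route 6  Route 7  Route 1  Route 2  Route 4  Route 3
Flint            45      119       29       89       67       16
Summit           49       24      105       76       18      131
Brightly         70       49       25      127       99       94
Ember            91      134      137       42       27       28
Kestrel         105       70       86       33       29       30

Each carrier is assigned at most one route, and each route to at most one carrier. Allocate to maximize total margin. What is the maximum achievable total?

Maximum total: $619k

Optimal: Flint→Route 7 ($119k), Summit→Route 3 ($131k), Brightly→Route 2 ($127k), Ember→Route 1 ($137k), Kestrel→Route 6 ($105k) — total 119+131+127+137+105 = $619k.
Column-greedy (each route in turn goes to its best remaining carrier) gives $538k, worse by 81.
Every other assignment is strictly worse.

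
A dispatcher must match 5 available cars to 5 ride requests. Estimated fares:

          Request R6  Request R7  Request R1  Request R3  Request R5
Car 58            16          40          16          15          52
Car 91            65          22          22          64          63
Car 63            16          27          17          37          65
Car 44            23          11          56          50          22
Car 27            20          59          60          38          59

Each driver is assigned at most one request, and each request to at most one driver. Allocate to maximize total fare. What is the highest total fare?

Treat this as an assignment problem: match each driver to one request.
Optimal: Car 58→Request R7 ($40), Car 91→Request R6 ($65), Car 63→Request R5 ($65), Car 44→Request R3 ($50), Car 27→Request R1 ($60) — total 40+65+65+50+60 = $280.
Column-greedy (each request in turn goes to its best remaining driver) gives $269, worse by 11.
Next-best assignment: Car 58→Request R5, Car 91→Request R6, Car 63→Request R3, Car 44→Request R1, Car 27→Request R7 = $269.
Every other assignment is strictly worse.

Max total: $280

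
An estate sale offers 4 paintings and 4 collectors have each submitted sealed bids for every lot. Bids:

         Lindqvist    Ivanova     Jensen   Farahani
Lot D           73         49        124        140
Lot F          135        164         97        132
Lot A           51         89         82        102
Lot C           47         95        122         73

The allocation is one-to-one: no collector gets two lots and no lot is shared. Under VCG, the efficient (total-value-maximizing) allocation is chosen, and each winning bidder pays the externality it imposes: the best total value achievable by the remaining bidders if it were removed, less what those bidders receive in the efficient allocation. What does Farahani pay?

Farahani pays $13.

Efficient allocation: Lindqvist→Lot F ($135), Ivanova→Lot A ($89), Jensen→Lot C ($122), Farahani→Lot D ($140); total welfare W = $486.
Farahani receives Lot D at value $140, so the others get W − 140 = $346.
Without Farahani: best allocation of the remaining 3 bidders over all 4 lots is Lindqvist→Lot D ($73), Ivanova→Lot F ($164), Jensen→Lot C ($122), total $359.
VCG payment = (others' best without Farahani) − (others' welfare with Farahani) = 359 − 346 = $13.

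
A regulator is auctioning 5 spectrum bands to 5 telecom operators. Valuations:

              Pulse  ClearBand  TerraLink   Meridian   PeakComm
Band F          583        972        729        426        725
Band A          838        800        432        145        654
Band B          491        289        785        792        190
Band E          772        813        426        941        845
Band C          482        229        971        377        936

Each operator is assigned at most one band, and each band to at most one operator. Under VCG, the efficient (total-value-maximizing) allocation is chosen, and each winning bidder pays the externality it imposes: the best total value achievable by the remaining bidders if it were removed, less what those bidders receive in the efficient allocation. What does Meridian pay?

Meridian pays $95M.

Efficient allocation: Pulse→Band A ($838M), ClearBand→Band F ($972M), TerraLink→Band B ($785M), Meridian→Band E ($941M), PeakComm→Band C ($936M); total welfare W = $4472M.
Meridian receives Band E at value $941M, so the others get W − 941 = $3531M.
Without Meridian: best allocation of the remaining 4 bidders over all 5 bands is Pulse→Band A ($838M), ClearBand→Band F ($972M), TerraLink→Band C ($971M), PeakComm→Band E ($845M), total $3626M.
VCG payment = (others' best without Meridian) − (others' welfare with Meridian) = 3626 − 3531 = $95M.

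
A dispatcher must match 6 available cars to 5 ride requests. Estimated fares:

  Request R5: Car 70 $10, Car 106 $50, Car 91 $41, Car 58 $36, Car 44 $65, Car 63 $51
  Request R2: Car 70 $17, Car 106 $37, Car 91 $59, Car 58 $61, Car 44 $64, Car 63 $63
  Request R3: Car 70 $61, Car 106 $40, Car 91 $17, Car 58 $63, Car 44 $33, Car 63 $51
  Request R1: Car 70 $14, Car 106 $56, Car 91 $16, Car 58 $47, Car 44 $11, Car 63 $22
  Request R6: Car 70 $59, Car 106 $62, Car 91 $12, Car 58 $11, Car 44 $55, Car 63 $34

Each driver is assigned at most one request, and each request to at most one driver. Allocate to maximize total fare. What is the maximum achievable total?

Max total: $306

Optimal: Car 44→Request R5 ($65), Car 63→Request R2 ($63), Car 58→Request R3 ($63), Car 106→Request R1 ($56), Car 70→Request R6 ($59) — total 65+63+63+56+59 = $306.
Row-greedy (each driver in turn takes its best remaining request) gives $294, worse by 12.
Next-best assignment: Car 44→Request R5, Car 91→Request R2, Car 58→Request R3, Car 106→Request R1, Car 70→Request R6 = $302.
Checked against all permutations: $306 is optimal.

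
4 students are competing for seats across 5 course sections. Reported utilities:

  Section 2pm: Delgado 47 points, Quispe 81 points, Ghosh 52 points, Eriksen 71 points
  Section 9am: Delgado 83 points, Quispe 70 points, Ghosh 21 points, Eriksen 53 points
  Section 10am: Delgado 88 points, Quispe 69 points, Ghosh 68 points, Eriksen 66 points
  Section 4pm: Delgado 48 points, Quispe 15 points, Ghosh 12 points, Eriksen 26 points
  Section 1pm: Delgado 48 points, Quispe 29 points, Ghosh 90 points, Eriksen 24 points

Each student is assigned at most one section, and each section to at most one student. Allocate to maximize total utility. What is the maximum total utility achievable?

Optimal: Delgado→Section 9am (83 points), Quispe→Section 2pm (81 points), Ghosh→Section 1pm (90 points), Eriksen→Section 10am (66 points) — total 83+81+90+66 = 320 points.
Max-entry greedy (repeatedly take the single best remaining cell) gives 312 points, worse by 8.
Next-best assignment: Delgado→Section 10am, Quispe→Section 9am, Ghosh→Section 1pm, Eriksen→Section 2pm = 319 points.

Maximum total: 320 points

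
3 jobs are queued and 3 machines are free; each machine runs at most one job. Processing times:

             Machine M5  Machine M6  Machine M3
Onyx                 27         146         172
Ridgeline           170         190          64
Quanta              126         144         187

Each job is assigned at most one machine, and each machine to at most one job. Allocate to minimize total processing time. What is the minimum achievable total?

Minimum total: 235 min

Treat this as an assignment problem: match each job to one machine.
Optimal: Onyx→Machine M5 (27 min), Ridgeline→Machine M3 (64 min), Quanta→Machine M6 (144 min) — total 27+64+144 = 235 min.
No other one-to-one assignment undercuts 235 min.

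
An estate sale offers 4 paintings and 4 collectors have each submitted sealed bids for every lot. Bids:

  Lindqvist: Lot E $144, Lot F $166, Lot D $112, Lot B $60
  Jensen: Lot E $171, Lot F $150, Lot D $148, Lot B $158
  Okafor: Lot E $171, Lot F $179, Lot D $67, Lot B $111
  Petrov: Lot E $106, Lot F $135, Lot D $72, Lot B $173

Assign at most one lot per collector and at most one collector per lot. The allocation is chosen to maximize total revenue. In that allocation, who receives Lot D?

Optimal: Lindqvist→Lot F ($166), Jensen→Lot D ($148), Okafor→Lot E ($171), Petrov→Lot B ($173) — total 166+148+171+173 = $658.
Max-entry greedy (repeatedly take the single best remaining cell) gives $635, worse by 23.
Jensen's own top lot is Lot E ($171), but forcing Jensen→Lot E and reassigning the rest optimally gives only $635 — worse by 23.

Jensen receives Lot D.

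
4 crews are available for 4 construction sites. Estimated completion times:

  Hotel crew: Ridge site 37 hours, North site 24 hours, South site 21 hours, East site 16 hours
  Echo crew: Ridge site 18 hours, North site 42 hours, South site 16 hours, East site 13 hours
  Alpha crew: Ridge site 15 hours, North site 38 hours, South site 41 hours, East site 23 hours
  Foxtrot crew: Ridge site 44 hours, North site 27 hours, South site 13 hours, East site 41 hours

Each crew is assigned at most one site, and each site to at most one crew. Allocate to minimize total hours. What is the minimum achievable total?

Optimal: Hotel crew→North site (24 hours), Echo crew→East site (13 hours), Alpha crew→Ridge site (15 hours), Foxtrot crew→South site (13 hours) — total 24+13+15+13 = 65 hours.
Row-greedy (each crew in turn takes its cheapest remaining site) gives 74 hours, worse by 9.
Every other assignment is strictly worse.

Minimum total: 65 hours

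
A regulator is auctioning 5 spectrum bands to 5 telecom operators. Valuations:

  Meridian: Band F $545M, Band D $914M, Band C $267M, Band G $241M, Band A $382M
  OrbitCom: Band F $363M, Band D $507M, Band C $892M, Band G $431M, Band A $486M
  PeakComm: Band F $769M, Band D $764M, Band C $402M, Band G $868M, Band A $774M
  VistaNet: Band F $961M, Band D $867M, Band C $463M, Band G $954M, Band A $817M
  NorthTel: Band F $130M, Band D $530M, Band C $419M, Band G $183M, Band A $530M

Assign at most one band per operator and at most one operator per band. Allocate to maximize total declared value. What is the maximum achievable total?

This is a one-to-one assignment (maximum-weight bipartite matching).
Optimal: Meridian→Band D ($914M), OrbitCom→Band C ($892M), PeakComm→Band G ($868M), VistaNet→Band F ($961M), NorthTel→Band A ($530M) — total 914+892+868+961+530 = $4165M.
Next-best assignment: Meridian→Band D, OrbitCom→Band C, PeakComm→Band F, VistaNet→Band G, NorthTel→Band A = $4059M.

Maximum total: $4165M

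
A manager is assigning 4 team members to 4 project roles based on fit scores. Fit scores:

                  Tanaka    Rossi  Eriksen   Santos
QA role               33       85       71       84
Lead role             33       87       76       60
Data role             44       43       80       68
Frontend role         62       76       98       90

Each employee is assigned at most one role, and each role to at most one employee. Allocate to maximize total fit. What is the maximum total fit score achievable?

This is a one-to-one assignment (maximum-weight bipartite matching).
Optimal: Tanaka→Data role (44 pts), Rossi→Lead role (87 pts), Eriksen→Frontend role (98 pts), Santos→QA role (84 pts) — total 44+87+98+84 = 313 pts.
Column-greedy (each role in turn goes to its best remaining employee) gives 291 pts, worse by 22.

Maximum total: 313 pts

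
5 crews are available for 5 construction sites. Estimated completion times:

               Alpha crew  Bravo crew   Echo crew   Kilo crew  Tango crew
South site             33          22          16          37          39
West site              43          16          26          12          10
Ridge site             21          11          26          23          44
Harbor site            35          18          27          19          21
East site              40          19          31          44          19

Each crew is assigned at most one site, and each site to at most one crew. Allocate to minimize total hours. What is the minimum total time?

Minimum total: 85 hours

Optimal: Alpha crew→Ridge site (21 hours), Bravo crew→East site (19 hours), Echo crew→South site (16 hours), Kilo crew→Harbor site (19 hours), Tango crew→West site (10 hours) — total 21+19+16+19+10 = 85 hours.
Row-greedy (each crew in turn takes its cheapest remaining site) gives 91 hours, worse by 6.
Next-best assignment: Alpha crew→Ridge site, Bravo crew→Harbor site, Echo crew→South site, Kilo crew→West site, Tango crew→East site = 86 hours.
Swapping Echo crew↔Tango crew (Echo crew→West site 26 hours, Tango crew→South site 39 hours) adds 39.
Every other assignment is strictly worse.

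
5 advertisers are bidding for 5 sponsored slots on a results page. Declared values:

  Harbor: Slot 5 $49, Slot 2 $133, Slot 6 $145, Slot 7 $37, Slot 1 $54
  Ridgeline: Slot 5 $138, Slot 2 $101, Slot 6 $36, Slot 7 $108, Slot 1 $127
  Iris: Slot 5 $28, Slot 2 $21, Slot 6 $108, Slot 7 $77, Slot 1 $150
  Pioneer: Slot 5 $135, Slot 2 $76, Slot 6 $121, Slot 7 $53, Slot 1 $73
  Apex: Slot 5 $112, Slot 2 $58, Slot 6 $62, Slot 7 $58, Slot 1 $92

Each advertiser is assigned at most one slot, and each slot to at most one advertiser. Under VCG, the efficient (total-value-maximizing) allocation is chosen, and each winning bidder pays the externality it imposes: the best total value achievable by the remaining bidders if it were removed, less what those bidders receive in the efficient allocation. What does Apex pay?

Apex pays $30.

Efficient allocation: Harbor→Slot 2 ($133), Ridgeline→Slot 7 ($108), Iris→Slot 1 ($150), Pioneer→Slot 6 ($121), Apex→Slot 5 ($112); total welfare W = $624.
Apex receives Slot 5 at value $112, so the others get W − 112 = $512.
Without Apex: best allocation of the remaining 4 bidders over all 5 slots is Harbor→Slot 2 ($133), Ridgeline→Slot 5 ($138), Iris→Slot 1 ($150), Pioneer→Slot 6 ($121), total $542.
VCG payment = (others' best without Apex) − (others' welfare with Apex) = 542 − 512 = $30.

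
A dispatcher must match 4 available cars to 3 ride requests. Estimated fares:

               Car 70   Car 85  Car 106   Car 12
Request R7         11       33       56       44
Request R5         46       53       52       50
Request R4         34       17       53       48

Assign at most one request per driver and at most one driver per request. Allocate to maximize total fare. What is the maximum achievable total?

Max total: $157

Treat this as an assignment problem: match each driver to one request.
Optimal: Car 106→Request R7 ($56), Car 85→Request R5 ($53), Car 12→Request R4 ($48) — total 56+53+48 = $157.
Row-greedy (each driver in turn takes its best remaining request) gives $132, worse by 25.
Swapping Car 85↔Car 106 (Car 85→Request R7 $33, Car 106→Request R5 $52) loses 24.
Every other assignment is strictly worse.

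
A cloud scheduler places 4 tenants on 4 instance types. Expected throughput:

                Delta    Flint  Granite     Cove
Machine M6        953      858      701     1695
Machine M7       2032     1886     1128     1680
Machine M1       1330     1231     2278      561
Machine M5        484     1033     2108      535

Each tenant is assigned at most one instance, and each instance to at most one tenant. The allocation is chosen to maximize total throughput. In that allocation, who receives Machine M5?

Granite receives Machine M5.

Treat this as an assignment problem: match each tenant to one instance.
Optimal: Delta→Machine M7 (2032 ops/s), Flint→Machine M1 (1231 ops/s), Granite→Machine M5 (2108 ops/s), Cove→Machine M6 (1695 ops/s) — total 2032+1231+2108+1695 = 7066 ops/s.
Column-greedy (each instance in turn goes to its best remaining tenant) gives 7038 ops/s, worse by 28.
Swapping Granite↔Delta (Granite→Machine M7 1128 ops/s, Delta→Machine M5 484 ops/s) loses 2528.
Every other assignment is strictly worse.
Granite's own top instance is Machine M1 (2278 ops/s), but forcing Granite→Machine M1 and reassigning the rest optimally gives only 7038 ops/s — worse by 28.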